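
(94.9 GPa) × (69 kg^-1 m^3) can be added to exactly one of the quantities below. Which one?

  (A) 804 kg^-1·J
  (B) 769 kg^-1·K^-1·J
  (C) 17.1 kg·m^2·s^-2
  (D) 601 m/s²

Reference: [kg·m⁻¹·s⁻²] · [kg⁻¹·m³] = m²·s⁻².
Each option:
  (A) J·kg⁻¹ = N·m·kg⁻¹ = m²·s⁻²  ← same
  (B) J·kg⁻¹·K⁻¹ = N·m·kg⁻¹·K⁻¹ = m²·s⁻²·K⁻¹
  (C) kg·m²·s⁻²
  (D) m·s⁻²
Only (A) matches m²·s⁻².

(A)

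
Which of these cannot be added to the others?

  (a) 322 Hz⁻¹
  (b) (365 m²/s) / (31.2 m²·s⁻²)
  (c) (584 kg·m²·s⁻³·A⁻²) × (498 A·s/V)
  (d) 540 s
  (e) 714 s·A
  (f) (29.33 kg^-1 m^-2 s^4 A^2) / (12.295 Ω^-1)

In SI base units:
  (a) Hz⁻¹ = (s⁻¹)⁻¹ = s
  (b) [m²·s⁻¹] / [m²·s⁻²] = s
  (c) [kg·m²·s⁻³·A⁻²] · [kg⁻¹·m⁻²·s⁴·A²] = s
  (d) s
  (e) A·s = s·A
  (f) [kg⁻¹·m⁻²·s⁴·A²] / [kg⁻¹·m⁻²·s³·A²] = s
All reduce to s except (e), which is s·A.

(e)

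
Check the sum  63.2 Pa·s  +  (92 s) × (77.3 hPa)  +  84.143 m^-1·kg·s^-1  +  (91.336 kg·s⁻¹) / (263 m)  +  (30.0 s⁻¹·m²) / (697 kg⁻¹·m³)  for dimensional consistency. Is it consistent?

Yes

Reduce each to base SI dimensions:
  63.2 Pa·s:  Pa·s = N·m⁻²·s = kg·m⁻¹·s⁻¹
  (92 s) × (77.3 hPa):  [s] · [kg·m⁻¹·s⁻²] = kg·m⁻¹·s⁻¹
  84.143 m^-1·kg·s^-1:  kg·m⁻¹·s⁻¹
  (91.336 kg·s⁻¹) / (263 m):  [kg·s⁻¹] / [m] = kg·m⁻¹·s⁻¹
  (30.0 s⁻¹·m²) / (697 kg⁻¹·m³):  [m²·s⁻¹] / [kg⁻¹·m³] = kg·m⁻¹·s⁻¹
Every term reduces to kg·m⁻¹·s⁻¹.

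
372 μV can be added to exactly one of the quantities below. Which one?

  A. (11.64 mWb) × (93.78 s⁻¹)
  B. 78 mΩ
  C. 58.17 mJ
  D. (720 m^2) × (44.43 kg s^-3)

A.

Reference: V = J·C⁻¹ = kg·m²·s⁻³·A⁻¹.
Each option:
  A. [kg·m²·s⁻²·A⁻¹] · [s⁻¹] = kg·m²·s⁻³·A⁻¹  ← same
  B. Ω = V·A⁻¹ = kg·m²·s⁻³·A⁻²
  C. J = N·m = kg·m²·s⁻²
  D. [m²] · [kg·s⁻³] = kg·m²·s⁻³
Only A. matches kg·m²·s⁻³·A⁻¹.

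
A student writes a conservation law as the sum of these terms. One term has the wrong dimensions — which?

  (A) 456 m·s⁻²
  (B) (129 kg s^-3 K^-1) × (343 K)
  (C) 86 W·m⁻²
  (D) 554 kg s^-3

(A)

In SI base units:
  (A) m·s⁻²
  (B) [kg·s⁻³·K⁻¹] · [K] = kg·s⁻³
  (C) W·m⁻² = J·s⁻¹·m⁻² = kg·s⁻³
  (D) kg·s⁻³
All reduce to kg·s⁻³ except (A), which is m·s⁻².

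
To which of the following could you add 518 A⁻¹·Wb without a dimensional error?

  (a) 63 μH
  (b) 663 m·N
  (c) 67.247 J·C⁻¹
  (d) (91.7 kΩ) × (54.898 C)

(a)

Reference: Wb·A⁻¹ = V·s·A⁻¹ = kg·m²·s⁻²·A⁻².
Each option:
  (a) H = V·s·A⁻¹ = kg·m²·s⁻²·A⁻²  ← same
  (b) N·m = kg·m·s⁻²·m = kg·m²·s⁻²
  (c) J·C⁻¹ = N·m·(s·A)⁻¹ = kg·m²·s⁻³·A⁻¹
  (d) [kg·m²·s⁻³·A⁻²] · [s·A] = kg·m²·s⁻²·A⁻¹
Only (a) matches kg·m²·s⁻²·A⁻².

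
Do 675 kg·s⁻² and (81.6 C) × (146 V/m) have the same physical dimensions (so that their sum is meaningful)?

No

Work out the base dimensions of each:
  675 kg·s⁻²:  kg·s⁻²
  (81.6 C) × (146 V/m):  [s·A] · [kg·m·s⁻³·A⁻¹] = kg·m·s⁻²
kg·s⁻² ≠ kg·m·s⁻², so they cannot be added.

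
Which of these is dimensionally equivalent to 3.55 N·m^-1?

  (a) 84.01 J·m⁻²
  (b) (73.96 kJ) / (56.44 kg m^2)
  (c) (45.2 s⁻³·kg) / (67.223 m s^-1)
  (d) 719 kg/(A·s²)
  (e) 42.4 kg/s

(a)

Reference: N·m⁻¹ = kg·m·s⁻²·m⁻¹ = kg·s⁻².
Each option:
  (a) J·m⁻² = N·m·m⁻² = kg·s⁻²  ← same
  (b) [kg·m²·s⁻²] / [kg·m²] = s⁻²
  (c) [kg·s⁻³] / [m·s⁻¹] = kg·m⁻¹·s⁻²
  (d) kg·s⁻²·A⁻¹
  (e) kg·s⁻¹
Only (a) matches kg·s⁻².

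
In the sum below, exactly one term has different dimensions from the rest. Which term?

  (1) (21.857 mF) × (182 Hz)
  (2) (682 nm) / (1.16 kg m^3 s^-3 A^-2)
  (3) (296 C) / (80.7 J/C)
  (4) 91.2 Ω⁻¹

(3)

Reduce each to base SI dimensions:
  (1) [kg⁻¹·m⁻²·s⁴·A²] · [s⁻¹] = kg⁻¹·m⁻²·s³·A²
  (2) [m] / [kg·m³·s⁻³·A⁻²] = kg⁻¹·m⁻²·s³·A²
  (3) [s·A] / [kg·m²·s⁻³·A⁻¹] = kg⁻¹·m⁻²·s⁴·A²
  (4) Ω⁻¹ = (V·A⁻¹)⁻¹ = kg⁻¹·m⁻²·s³·A²
All reduce to kg⁻¹·m⁻²·s³·A² except (3), which is kg⁻¹·m⁻²·s⁴·A².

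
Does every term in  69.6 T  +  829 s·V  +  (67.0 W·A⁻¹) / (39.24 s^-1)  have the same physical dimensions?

Work out the base dimensions of each:
  69.6 T:  T = Wb·m⁻² = kg·s⁻²·A⁻¹
  829 s·V:  V·s = J·C⁻¹·s = kg·m²·s⁻²·A⁻¹
  (67.0 W·A⁻¹) / (39.24 s^-1):  [kg·m²·s⁻³·A⁻¹] / [s⁻¹] = kg·m²·s⁻²·A⁻¹
The terms do not share a single dimension (kg·m²·s⁻²·A⁻¹ vs kg·s⁻²·A⁻¹).

No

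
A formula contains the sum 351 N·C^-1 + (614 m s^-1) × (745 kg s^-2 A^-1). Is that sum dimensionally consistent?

Yes

Reduce each to base SI dimensions:
  351 N·C^-1:  N·C⁻¹ = kg·m·s⁻²·(s·A)⁻¹ = kg·m·s⁻³·A⁻¹
  (614 m s^-1) × (745 kg s^-2 A^-1):  [m·s⁻¹] · [kg·s⁻²·A⁻¹] = kg·m·s⁻³·A⁻¹
Both are kg·m·s⁻³·A⁻¹, so they have the same dimensions and can be added.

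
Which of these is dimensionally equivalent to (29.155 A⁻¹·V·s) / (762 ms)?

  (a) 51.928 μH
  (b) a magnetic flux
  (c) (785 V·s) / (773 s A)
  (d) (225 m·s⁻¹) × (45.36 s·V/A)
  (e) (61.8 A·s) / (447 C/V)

Reference: [kg·m²·s⁻²·A⁻²] / [s] = kg·m²·s⁻³·A⁻².
Each option:
  (a) H = V·s·A⁻¹ = kg·m²·s⁻²·A⁻²
  (b) [magnetic flux] = kg·m²·s⁻²·A⁻¹
  (c) [kg·m²·s⁻²·A⁻¹] / [s·A] = kg·m²·s⁻³·A⁻²  ← same
  (d) [m·s⁻¹] · [kg·m²·s⁻²·A⁻²] = kg·m³·s⁻³·A⁻²
  (e) [s·A] / [kg⁻¹·m⁻²·s⁴·A²] = kg·m²·s⁻³·A⁻¹
Only (c) matches kg·m²·s⁻³·A⁻².

(c)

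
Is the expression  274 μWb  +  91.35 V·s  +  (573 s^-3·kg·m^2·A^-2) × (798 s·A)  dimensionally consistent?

Reduce each to base SI dimensions:
  274 μWb:  Wb = V·s = kg·m²·s⁻²·A⁻¹
  91.35 V·s:  V·s = J·C⁻¹·s = kg·m²·s⁻²·A⁻¹
  (573 s^-3·kg·m^2·A^-2) × (798 s·A):  [kg·m²·s⁻³·A⁻²] · [s·A] = kg·m²·s⁻²·A⁻¹
Every term reduces to kg·m²·s⁻²·A⁻¹.

Yes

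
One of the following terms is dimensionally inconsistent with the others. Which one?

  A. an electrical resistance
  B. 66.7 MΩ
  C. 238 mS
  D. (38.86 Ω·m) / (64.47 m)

C.

Reduce each to base SI dimensions:
  A. [electrical resistance] = kg·m²·s⁻³·A⁻²
  B. Ω = V·A⁻¹ = kg·m²·s⁻³·A⁻²
  C. S = Ω⁻¹ = kg⁻¹·m⁻²·s³·A²
  D. [kg·m³·s⁻³·A⁻²] / [m] = kg·m²·s⁻³·A⁻²
All reduce to kg·m²·s⁻³·A⁻² except C., which is kg⁻¹·m⁻²·s³·A².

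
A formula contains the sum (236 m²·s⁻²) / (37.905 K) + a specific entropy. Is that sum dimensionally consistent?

Yes

In SI base units:
  (236 m²·s⁻²) / (37.905 K):  [m²·s⁻²] / [K] = m²·s⁻²·K⁻¹
  a specific entropy:  [specific entropy] = m²·s⁻²·K⁻¹
Both are m²·s⁻²·K⁻¹, so they have the same dimensions and can be added.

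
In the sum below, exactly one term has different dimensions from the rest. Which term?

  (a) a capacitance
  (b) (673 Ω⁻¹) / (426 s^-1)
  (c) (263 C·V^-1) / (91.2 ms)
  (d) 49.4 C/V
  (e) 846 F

Dimensions:
  (a) [capacitance] = kg⁻¹·m⁻²·s⁴·A²
  (b) [kg⁻¹·m⁻²·s³·A²] / [s⁻¹] = kg⁻¹·m⁻²·s⁴·A²
  (c) [kg⁻¹·m⁻²·s⁴·A²] / [s] = kg⁻¹·m⁻²·s³·A²
  (d) C·V⁻¹ = s·A·(J·C⁻¹)⁻¹ = kg⁻¹·m⁻²·s⁴·A²
  (e) F = C·V⁻¹ = kg⁻¹·m⁻²·s⁴·A²
All reduce to kg⁻¹·m⁻²·s⁴·A² except (c), which is kg⁻¹·m⁻²·s³·A².

(c)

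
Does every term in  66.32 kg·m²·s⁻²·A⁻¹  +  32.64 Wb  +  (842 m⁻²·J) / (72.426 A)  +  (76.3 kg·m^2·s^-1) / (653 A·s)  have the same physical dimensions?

No

Reduce each to base SI dimensions:
  66.32 kg·m²·s⁻²·A⁻¹:  kg·m²·s⁻²·A⁻¹
  32.64 Wb:  Wb = V·s = kg·m²·s⁻²·A⁻¹
  (842 m⁻²·J) / (72.426 A):  [kg·s⁻²] / [A] = kg·s⁻²·A⁻¹
  (76.3 kg·m^2·s^-1) / (653 A·s):  [kg·m²·s⁻¹] / [s·A] = kg·m²·s⁻²·A⁻¹
The terms do not share a single dimension (kg·m²·s⁻²·A⁻¹ vs kg·s⁻²·A⁻¹).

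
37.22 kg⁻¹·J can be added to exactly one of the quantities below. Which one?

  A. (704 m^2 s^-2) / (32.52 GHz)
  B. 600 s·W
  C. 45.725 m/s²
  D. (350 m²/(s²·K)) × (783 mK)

Reference: J·kg⁻¹ = N·m·kg⁻¹ = m²·s⁻².
Each option:
  A. [m²·s⁻²] / [s⁻¹] = m²·s⁻¹
  B. W·s = J·s⁻¹·s = kg·m²·s⁻²
  C. m·s⁻²
  D. [m²·s⁻²·K⁻¹] · [K] = m²·s⁻²  ← same
Only D. matches m²·s⁻².

D.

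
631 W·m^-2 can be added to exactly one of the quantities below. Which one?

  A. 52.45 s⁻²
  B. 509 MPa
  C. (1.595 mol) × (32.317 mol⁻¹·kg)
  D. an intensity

Reference: W·m⁻² = J·s⁻¹·m⁻² = kg·s⁻³.
Each option:
  A. s⁻²
  B. Pa = N·m⁻² = kg·m⁻¹·s⁻²
  C. [mol] · [kg·mol⁻¹] = kg
  D. [intensity] = kg·s⁻³  ← same
Only D. matches kg·s⁻³.

D.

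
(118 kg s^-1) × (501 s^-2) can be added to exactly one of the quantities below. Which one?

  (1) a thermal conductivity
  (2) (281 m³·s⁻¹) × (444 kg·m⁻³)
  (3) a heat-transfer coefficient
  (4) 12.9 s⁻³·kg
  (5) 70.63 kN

Reference: [kg·s⁻¹] · [s⁻²] = kg·s⁻³.
Each option:
  (1) [thermal conductivity] = kg·m·s⁻³·K⁻¹
  (2) [m³·s⁻¹] · [kg·m⁻³] = kg·s⁻¹
  (3) [heat-transfer coefficient] = kg·s⁻³·K⁻¹
  (4) kg·s⁻³  ← same
  (5) N = kg·m·s⁻²
Only (4) matches kg·s⁻³.

(4)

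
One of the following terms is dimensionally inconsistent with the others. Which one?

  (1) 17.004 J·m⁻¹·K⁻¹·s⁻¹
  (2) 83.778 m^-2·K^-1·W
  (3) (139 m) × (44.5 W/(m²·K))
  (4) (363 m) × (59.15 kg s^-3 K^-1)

Dimensions:
  (1) J·s⁻¹·m⁻¹·K⁻¹ = N·m·s⁻¹·m⁻¹·K⁻¹ = kg·m·s⁻³·K⁻¹
  (2) W·m⁻²·K⁻¹ = J·s⁻¹·m⁻²·K⁻¹ = kg·s⁻³·K⁻¹
  (3) [m] · [kg·s⁻³·K⁻¹] = kg·m·s⁻³·K⁻¹
  (4) [m] · [kg·s⁻³·K⁻¹] = kg·m·s⁻³·K⁻¹
All reduce to kg·m·s⁻³·K⁻¹ except (2), which is kg·s⁻³·K⁻¹.

(2)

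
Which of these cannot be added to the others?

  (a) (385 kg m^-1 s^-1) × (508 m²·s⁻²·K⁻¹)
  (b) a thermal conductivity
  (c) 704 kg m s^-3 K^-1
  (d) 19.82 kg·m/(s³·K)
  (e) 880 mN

Dimensions:
  (a) [kg·m⁻¹·s⁻¹] · [m²·s⁻²·K⁻¹] = kg·m·s⁻³·K⁻¹
  (b) [thermal conductivity] = kg·m·s⁻³·K⁻¹
  (c) kg·m·s⁻³·K⁻¹
  (d) kg·m·s⁻³·K⁻¹
  (e) N = kg·m·s⁻²
All reduce to kg·m·s⁻³·K⁻¹ except (e), which is kg·m·s⁻².

(e)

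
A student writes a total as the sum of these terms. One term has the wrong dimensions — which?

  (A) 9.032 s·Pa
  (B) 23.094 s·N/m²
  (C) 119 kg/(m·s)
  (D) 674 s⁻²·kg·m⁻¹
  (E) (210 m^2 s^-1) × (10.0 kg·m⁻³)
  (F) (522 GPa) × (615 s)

(D)

Work out the base dimensions of each:
  (A) Pa·s = N·m⁻²·s = kg·m⁻¹·s⁻¹
  (B) N·s·m⁻² = kg·m·s⁻²·s·m⁻² = kg·m⁻¹·s⁻¹
  (C) kg·m⁻¹·s⁻¹
  (D) kg·m⁻¹·s⁻²
  (E) [m²·s⁻¹] · [kg·m⁻³] = kg·m⁻¹·s⁻¹
  (F) [kg·m⁻¹·s⁻²] · [s] = kg·m⁻¹·s⁻¹
All reduce to kg·m⁻¹·s⁻¹ except (D), which is kg·m⁻¹·s⁻².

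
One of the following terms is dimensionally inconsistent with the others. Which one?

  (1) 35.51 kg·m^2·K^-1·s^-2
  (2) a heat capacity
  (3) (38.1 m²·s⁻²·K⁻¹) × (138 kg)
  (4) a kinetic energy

(4)

Reduce each to base SI dimensions:
  (1) kg·m²·s⁻²·K⁻¹
  (2) [heat capacity] = kg·m²·s⁻²·K⁻¹
  (3) [m²·s⁻²·K⁻¹] · [kg] = kg·m²·s⁻²·K⁻¹
  (4) [kinetic energy] = kg·m²·s⁻²
All reduce to kg·m²·s⁻²·K⁻¹ except (4), which is kg·m²·s⁻².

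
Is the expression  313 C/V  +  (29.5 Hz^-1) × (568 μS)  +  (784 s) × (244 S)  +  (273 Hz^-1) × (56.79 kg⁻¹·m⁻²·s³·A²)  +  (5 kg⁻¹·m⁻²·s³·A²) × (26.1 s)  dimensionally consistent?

Yes

Expand each in SI base units:
  313 C/V:  C·V⁻¹ = s·A·(J·C⁻¹)⁻¹ = kg⁻¹·m⁻²·s⁴·A²
  (29.5 Hz^-1) × (568 μS):  [s] · [kg⁻¹·m⁻²·s³·A²] = kg⁻¹·m⁻²·s⁴·A²
  (784 s) × (244 S):  [s] · [kg⁻¹·m⁻²·s³·A²] = kg⁻¹·m⁻²·s⁴·A²
  (273 Hz^-1) × (56.79 kg⁻¹·m⁻²·s³·A²):  [s] · [kg⁻¹·m⁻²·s³·A²] = kg⁻¹·m⁻²·s⁴·A²
  (5 kg⁻¹·m⁻²·s³·A²) × (26.1 s):  [kg⁻¹·m⁻²·s³·A²] · [s] = kg⁻¹·m⁻²·s⁴·A²
Every term reduces to kg⁻¹·m⁻²·s⁴·A².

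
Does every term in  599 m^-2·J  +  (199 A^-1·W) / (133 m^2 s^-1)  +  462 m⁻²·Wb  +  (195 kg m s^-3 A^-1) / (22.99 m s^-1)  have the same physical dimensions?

Reduce each to base SI dimensions:
  599 m^-2·J:  J·m⁻² = N·m·m⁻² = kg·s⁻²
  (199 A^-1·W) / (133 m^2 s^-1):  [kg·m²·s⁻³·A⁻¹] / [m²·s⁻¹] = kg·s⁻²·A⁻¹
  462 m⁻²·Wb:  Wb·m⁻² = V·s·m⁻² = kg·s⁻²·A⁻¹
  (195 kg m s^-3 A^-1) / (22.99 m s^-1):  [kg·m·s⁻³·A⁻¹] / [m·s⁻¹] = kg·s⁻²·A⁻¹
The terms do not share a single dimension (kg·s⁻² vs kg·s⁻²·A⁻¹).

No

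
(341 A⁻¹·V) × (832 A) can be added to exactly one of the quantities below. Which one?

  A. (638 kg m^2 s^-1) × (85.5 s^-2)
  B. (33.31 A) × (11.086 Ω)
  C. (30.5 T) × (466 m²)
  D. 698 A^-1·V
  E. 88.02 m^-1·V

Reference: [kg·m²·s⁻³·A⁻²] · [A] = kg·m²·s⁻³·A⁻¹.
Each option:
  A. [kg·m²·s⁻¹] · [s⁻²] = kg·m²·s⁻³
  B. [A] · [kg·m²·s⁻³·A⁻²] = kg·m²·s⁻³·A⁻¹  ← same
  C. [kg·s⁻²·A⁻¹] · [m²] = kg·m²·s⁻²·A⁻¹
  D. V·A⁻¹ = J·C⁻¹·A⁻¹ = kg·m²·s⁻³·A⁻²
  E. V·m⁻¹ = J·C⁻¹·m⁻¹ = kg·m·s⁻³·A⁻¹
Only B. matches kg·m²·s⁻³·A⁻¹.

B.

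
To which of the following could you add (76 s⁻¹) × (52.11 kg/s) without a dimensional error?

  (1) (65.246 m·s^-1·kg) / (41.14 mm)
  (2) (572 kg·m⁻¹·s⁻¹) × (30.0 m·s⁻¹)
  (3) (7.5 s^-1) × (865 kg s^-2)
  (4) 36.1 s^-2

Reference: [s⁻¹] · [kg·s⁻¹] = kg·s⁻².
Each option:
  (1) [kg·m·s⁻¹] / [m] = kg·s⁻¹
  (2) [kg·m⁻¹·s⁻¹] · [m·s⁻¹] = kg·s⁻²  ← same
  (3) [s⁻¹] · [kg·s⁻²] = kg·s⁻³
  (4) s⁻²
Only (2) matches kg·s⁻².

(2)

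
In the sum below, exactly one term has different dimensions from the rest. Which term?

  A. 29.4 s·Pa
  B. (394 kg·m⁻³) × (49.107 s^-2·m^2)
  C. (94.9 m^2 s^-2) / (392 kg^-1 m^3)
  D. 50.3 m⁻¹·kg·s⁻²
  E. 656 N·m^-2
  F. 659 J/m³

Work out the base dimensions of each:
  A. Pa·s = N·m⁻²·s = kg·m⁻¹·s⁻¹
  B. [kg·m⁻³] · [m²·s⁻²] = kg·m⁻¹·s⁻²
  C. [m²·s⁻²] / [kg⁻¹·m³] = kg·m⁻¹·s⁻²
  D. kg·m⁻¹·s⁻²
  E. N·m⁻² = kg·m·s⁻²·m⁻² = kg·m⁻¹·s⁻²
  F. J·m⁻³ = N·m·m⁻³ = kg·m⁻¹·s⁻²
All reduce to kg·m⁻¹·s⁻² except A., which is kg·m⁻¹·s⁻¹.

A.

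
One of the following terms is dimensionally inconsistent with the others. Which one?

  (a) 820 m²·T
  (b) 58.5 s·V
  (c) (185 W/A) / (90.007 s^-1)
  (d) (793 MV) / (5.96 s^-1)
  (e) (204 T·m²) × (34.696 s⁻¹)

(e)

In SI base units:
  (a) T·m² = Wb·m⁻²·m² = kg·m²·s⁻²·A⁻¹
  (b) V·s = J·C⁻¹·s = kg·m²·s⁻²·A⁻¹
  (c) [kg·m²·s⁻³·A⁻¹] / [s⁻¹] = kg·m²·s⁻²·A⁻¹
  (d) [kg·m²·s⁻³·A⁻¹] / [s⁻¹] = kg·m²·s⁻²·A⁻¹
  (e) [kg·m²·s⁻²·A⁻¹] · [s⁻¹] = kg·m²·s⁻³·A⁻¹
All reduce to kg·m²·s⁻²·A⁻¹ except (e), which is kg·m²·s⁻³·A⁻¹.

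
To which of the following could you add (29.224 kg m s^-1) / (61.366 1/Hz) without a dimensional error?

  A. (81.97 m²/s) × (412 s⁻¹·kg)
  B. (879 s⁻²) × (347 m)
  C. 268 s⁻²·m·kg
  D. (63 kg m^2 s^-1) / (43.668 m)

C.

Reference: [kg·m·s⁻¹] / [s] = kg·m·s⁻².
Each option:
  A. [m²·s⁻¹] · [kg·s⁻¹] = kg·m²·s⁻²
  B. [s⁻²] · [m] = m·s⁻²
  C. kg·m·s⁻²  ← same
  D. [kg·m²·s⁻¹] / [m] = kg·m·s⁻¹
Only C. matches kg·m·s⁻².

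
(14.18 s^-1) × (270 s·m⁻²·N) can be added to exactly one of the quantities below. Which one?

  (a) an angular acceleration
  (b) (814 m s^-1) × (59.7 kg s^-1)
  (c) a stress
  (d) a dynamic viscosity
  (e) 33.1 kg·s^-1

(c)

Reference: [s⁻¹] · [kg·m⁻¹·s⁻¹] = kg·m⁻¹·s⁻².
Each option:
  (a) [angular acceleration] = s⁻²
  (b) [m·s⁻¹] · [kg·s⁻¹] = kg·m·s⁻²
  (c) [stress] = kg·m⁻¹·s⁻²  ← same
  (d) [dynamic viscosity] = kg·m⁻¹·s⁻¹
  (e) kg·s⁻¹
Only (c) matches kg·m⁻¹·s⁻².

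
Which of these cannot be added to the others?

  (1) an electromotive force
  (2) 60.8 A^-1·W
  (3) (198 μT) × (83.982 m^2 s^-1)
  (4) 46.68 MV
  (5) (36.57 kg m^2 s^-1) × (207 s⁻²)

(5)

Dimensions:
  (1) [electromotive force] = kg·m²·s⁻³·A⁻¹
  (2) W·A⁻¹ = J·s⁻¹·A⁻¹ = kg·m²·s⁻³·A⁻¹
  (3) [kg·s⁻²·A⁻¹] · [m²·s⁻¹] = kg·m²·s⁻³·A⁻¹
  (4) V = J·C⁻¹ = kg·m²·s⁻³·A⁻¹
  (5) [kg·m²·s⁻¹] · [s⁻²] = kg·m²·s⁻³
All reduce to kg·m²·s⁻³·A⁻¹ except (5), which is kg·m²·s⁻³.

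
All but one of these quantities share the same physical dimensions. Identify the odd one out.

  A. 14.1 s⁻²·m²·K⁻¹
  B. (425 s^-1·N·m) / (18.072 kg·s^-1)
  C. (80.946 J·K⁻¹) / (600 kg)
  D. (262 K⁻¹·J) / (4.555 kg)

Reduce each to base SI dimensions:
  A. m²·s⁻²·K⁻¹
  B. [kg·m²·s⁻³] / [kg·s⁻¹] = m²·s⁻²
  C. [kg·m²·s⁻²·K⁻¹] / [kg] = m²·s⁻²·K⁻¹
  D. [kg·m²·s⁻²·K⁻¹] / [kg] = m²·s⁻²·K⁻¹
All reduce to m²·s⁻²·K⁻¹ except B., which is m²·s⁻².

B.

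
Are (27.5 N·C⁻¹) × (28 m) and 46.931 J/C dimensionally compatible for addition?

Dimensions:
  (27.5 N·C⁻¹) × (28 m):  [kg·m·s⁻³·A⁻¹] · [m] = kg·m²·s⁻³·A⁻¹
  46.931 J/C:  J·C⁻¹ = N·m·(s·A)⁻¹ = kg·m²·s⁻³·A⁻¹
Both are kg·m²·s⁻³·A⁻¹, so they have the same dimensions and can be added.

Yes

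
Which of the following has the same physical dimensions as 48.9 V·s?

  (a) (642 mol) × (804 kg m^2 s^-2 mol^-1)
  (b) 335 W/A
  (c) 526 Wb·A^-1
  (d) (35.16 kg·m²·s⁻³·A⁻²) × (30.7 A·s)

Reference: V·s = J·C⁻¹·s = kg·m²·s⁻²·A⁻¹.
Each option:
  (a) [mol] · [kg·m²·s⁻²·mol⁻¹] = kg·m²·s⁻²
  (b) W·A⁻¹ = J·s⁻¹·A⁻¹ = kg·m²·s⁻³·A⁻¹
  (c) Wb·A⁻¹ = V·s·A⁻¹ = kg·m²·s⁻²·A⁻²
  (d) [kg·m²·s⁻³·A⁻²] · [s·A] = kg·m²·s⁻²·A⁻¹  ← same
Only (d) matches kg·m²·s⁻²·A⁻¹.

(d)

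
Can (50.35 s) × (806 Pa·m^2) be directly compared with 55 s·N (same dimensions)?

In SI base units:
  (50.35 s) × (806 Pa·m^2):  [s] · [kg·m·s⁻²] = kg·m·s⁻¹
  55 s·N:  N·s = kg·m·s⁻²·s = kg·m·s⁻¹
Both are kg·m·s⁻¹, so they have the same dimensions and can be added.

Yes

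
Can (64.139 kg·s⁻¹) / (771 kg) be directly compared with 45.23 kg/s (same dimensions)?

Dimensions:
  (64.139 kg·s⁻¹) / (771 kg):  [kg·s⁻¹] / [kg] = s⁻¹
  45.23 kg/s:  kg·s⁻¹
s⁻¹ ≠ kg·s⁻¹, so they cannot be added.

No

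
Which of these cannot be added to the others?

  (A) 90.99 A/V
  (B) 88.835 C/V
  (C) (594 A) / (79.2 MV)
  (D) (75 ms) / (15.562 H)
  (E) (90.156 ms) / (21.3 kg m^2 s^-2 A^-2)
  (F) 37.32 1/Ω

(B)

In SI base units:
  (A) A·V⁻¹ = A·(J·C⁻¹)⁻¹ = kg⁻¹·m⁻²·s³·A²
  (B) C·V⁻¹ = s·A·(J·C⁻¹)⁻¹ = kg⁻¹·m⁻²·s⁴·A²
  (C) [A] / [kg·m²·s⁻³·A⁻¹] = kg⁻¹·m⁻²·s³·A²
  (D) [s] / [kg·m²·s⁻²·A⁻²] = kg⁻¹·m⁻²·s³·A²
  (E) [s] / [kg·m²·s⁻²·A⁻²] = kg⁻¹·m⁻²·s³·A²
  (F) Ω⁻¹ = (V·A⁻¹)⁻¹ = kg⁻¹·m⁻²·s³·A²
All reduce to kg⁻¹·m⁻²·s³·A² except (B), which is kg⁻¹·m⁻²·s⁴·A².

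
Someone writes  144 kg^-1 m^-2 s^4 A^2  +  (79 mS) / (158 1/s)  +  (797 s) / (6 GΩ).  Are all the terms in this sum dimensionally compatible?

Dimensions:
  144 kg^-1 m^-2 s^4 A^2:  kg⁻¹·m⁻²·s⁴·A²
  (79 mS) / (158 1/s):  [kg⁻¹·m⁻²·s³·A²] / [s⁻¹] = kg⁻¹·m⁻²·s⁴·A²
  (797 s) / (6 GΩ):  [s] / [kg·m²·s⁻³·A⁻²] = kg⁻¹·m⁻²·s⁴·A²
Every term reduces to kg⁻¹·m⁻²·s⁴·A².

Yes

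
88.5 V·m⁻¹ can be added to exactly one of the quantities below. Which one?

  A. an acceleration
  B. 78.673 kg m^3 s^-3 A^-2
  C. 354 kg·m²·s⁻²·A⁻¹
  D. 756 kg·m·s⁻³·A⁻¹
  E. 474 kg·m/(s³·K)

Reference: V·m⁻¹ = J·C⁻¹·m⁻¹ = kg·m·s⁻³·A⁻¹.
Each option:
  A. [acceleration] = m·s⁻²
  B. kg·m³·s⁻³·A⁻²
  C. kg·m²·s⁻²·A⁻¹
  D. kg·m·s⁻³·A⁻¹  ← same
  E. kg·m·s⁻³·K⁻¹
Only D. matches kg·m·s⁻³·A⁻¹.

D.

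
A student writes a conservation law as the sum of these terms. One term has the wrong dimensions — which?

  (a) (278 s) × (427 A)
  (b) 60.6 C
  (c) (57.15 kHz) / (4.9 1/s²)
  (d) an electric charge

Reduce each to base SI dimensions:
  (a) [s] · [A] = s·A
  (b) C = s·A
  (c) [s⁻¹] / [s⁻²] = s
  (d) [electric charge] = s·A
All reduce to s·A except (c), which is s.

(c)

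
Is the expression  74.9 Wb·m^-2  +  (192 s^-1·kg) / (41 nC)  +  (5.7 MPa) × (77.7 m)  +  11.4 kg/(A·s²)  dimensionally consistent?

In SI base units:
  74.9 Wb·m^-2:  Wb·m⁻² = V·s·m⁻² = kg·s⁻²·A⁻¹
  (192 s^-1·kg) / (41 nC):  [kg·s⁻¹] / [s·A] = kg·s⁻²·A⁻¹
  (5.7 MPa) × (77.7 m):  [kg·m⁻¹·s⁻²] · [m] = kg·s⁻²
  11.4 kg/(A·s²):  kg·s⁻²·A⁻¹
The terms do not share a single dimension (kg·s⁻² vs kg·s⁻²·A⁻¹).

No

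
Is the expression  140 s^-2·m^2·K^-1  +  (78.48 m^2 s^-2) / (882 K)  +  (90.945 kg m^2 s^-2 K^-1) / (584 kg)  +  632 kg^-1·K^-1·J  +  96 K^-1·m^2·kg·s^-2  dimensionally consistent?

No

Dimensions:
  140 s^-2·m^2·K^-1:  m²·s⁻²·K⁻¹
  (78.48 m^2 s^-2) / (882 K):  [m²·s⁻²] / [K] = m²·s⁻²·K⁻¹
  (90.945 kg m^2 s^-2 K^-1) / (584 kg):  [kg·m²·s⁻²·K⁻¹] / [kg] = m²·s⁻²·K⁻¹
  632 kg^-1·K^-1·J:  J·kg⁻¹·K⁻¹ = N·m·kg⁻¹·K⁻¹ = m²·s⁻²·K⁻¹
  96 K^-1·m^2·kg·s^-2:  kg·m²·s⁻²·K⁻¹
The terms do not share a single dimension (kg·m²·s⁻²·K⁻¹ vs m²·s⁻²·K⁻¹).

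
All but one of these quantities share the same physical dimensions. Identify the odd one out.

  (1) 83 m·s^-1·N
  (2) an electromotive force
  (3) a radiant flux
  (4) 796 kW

Work out the base dimensions of each:
  (1) N·m·s⁻¹ = kg·m·s⁻²·m·s⁻¹ = kg·m²·s⁻³
  (2) [electromotive force] = kg·m²·s⁻³·A⁻¹
  (3) [radiant flux] = kg·m²·s⁻³
  (4) W = J·s⁻¹ = kg·m²·s⁻³
All reduce to kg·m²·s⁻³ except (2), which is kg·m²·s⁻³·A⁻¹.

(2)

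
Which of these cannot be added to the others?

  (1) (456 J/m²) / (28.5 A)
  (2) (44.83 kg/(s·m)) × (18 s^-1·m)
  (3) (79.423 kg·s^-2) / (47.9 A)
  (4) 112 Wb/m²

(2)

Expand each in SI base units:
  (1) [kg·s⁻²] / [A] = kg·s⁻²·A⁻¹
  (2) [kg·m⁻¹·s⁻¹] · [m·s⁻¹] = kg·s⁻²
  (3) [kg·s⁻²] / [A] = kg·s⁻²·A⁻¹
  (4) Wb·m⁻² = V·s·m⁻² = kg·s⁻²·A⁻¹
All reduce to kg·s⁻²·A⁻¹ except (2), which is kg·s⁻².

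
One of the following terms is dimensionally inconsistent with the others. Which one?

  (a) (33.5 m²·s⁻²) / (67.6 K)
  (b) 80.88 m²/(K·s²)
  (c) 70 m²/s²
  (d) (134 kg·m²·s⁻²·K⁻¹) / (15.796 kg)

(c)

Expand each in SI base units:
  (a) [m²·s⁻²] / [K] = m²·s⁻²·K⁻¹
  (b) m²·s⁻²·K⁻¹
  (c) m²·s⁻²
  (d) [kg·m²·s⁻²·K⁻¹] / [kg] = m²·s⁻²·K⁻¹
All reduce to m²·s⁻²·K⁻¹ except (c), which is m²·s⁻².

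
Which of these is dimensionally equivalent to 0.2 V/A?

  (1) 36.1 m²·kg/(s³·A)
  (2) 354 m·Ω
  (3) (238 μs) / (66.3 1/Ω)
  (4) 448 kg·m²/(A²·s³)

(4)

Reference: V·A⁻¹ = J·C⁻¹·A⁻¹ = kg·m²·s⁻³·A⁻².
Each option:
  (1) kg·m²·s⁻³·A⁻¹
  (2) Ω·m = V·A⁻¹·m = kg·m³·s⁻³·A⁻²
  (3) [s] / [kg⁻¹·m⁻²·s³·A²] = kg·m²·s⁻²·A⁻²
  (4) kg·m²·s⁻³·A⁻²  ← same
Only (4) matches kg·m²·s⁻³·A⁻².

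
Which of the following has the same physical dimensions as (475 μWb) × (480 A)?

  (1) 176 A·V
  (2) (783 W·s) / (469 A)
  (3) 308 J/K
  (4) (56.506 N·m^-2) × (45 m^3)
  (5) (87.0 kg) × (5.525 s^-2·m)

Reference: [kg·m²·s⁻²·A⁻¹] · [A] = kg·m²·s⁻².
Each option:
  (1) V·A = J·C⁻¹·A = kg·m²·s⁻³
  (2) [kg·m²·s⁻²] / [A] = kg·m²·s⁻²·A⁻¹
  (3) J·K⁻¹ = N·m·K⁻¹ = kg·m²·s⁻²·K⁻¹
  (4) [kg·m⁻¹·s⁻²] · [m³] = kg·m²·s⁻²  ← same
  (5) [kg] · [m·s⁻²] = kg·m·s⁻²
Only (4) matches kg·m²·s⁻².

(4)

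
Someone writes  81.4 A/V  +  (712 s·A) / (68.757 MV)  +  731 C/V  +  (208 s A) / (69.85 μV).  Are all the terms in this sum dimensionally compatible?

No

In SI base units:
  81.4 A/V:  A·V⁻¹ = A·(J·C⁻¹)⁻¹ = kg⁻¹·m⁻²·s³·A²
  (712 s·A) / (68.757 MV):  [s·A] / [kg·m²·s⁻³·A⁻¹] = kg⁻¹·m⁻²·s⁴·A²
  731 C/V:  C·V⁻¹ = s·A·(J·C⁻¹)⁻¹ = kg⁻¹·m⁻²·s⁴·A²
  (208 s A) / (69.85 μV):  [s·A] / [kg·m²·s⁻³·A⁻¹] = kg⁻¹·m⁻²·s⁴·A²
The terms do not share a single dimension (kg⁻¹·m⁻²·s³·A² vs kg⁻¹·m⁻²·s⁴·A²).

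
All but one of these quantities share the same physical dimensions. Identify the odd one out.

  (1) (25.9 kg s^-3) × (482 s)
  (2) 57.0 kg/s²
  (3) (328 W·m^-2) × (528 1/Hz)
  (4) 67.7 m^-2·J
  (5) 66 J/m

In SI base units:
  (1) [kg·s⁻³] · [s] = kg·s⁻²
  (2) kg·s⁻²
  (3) [kg·s⁻³] · [s] = kg·s⁻²
  (4) J·m⁻² = N·m·m⁻² = kg·s⁻²
  (5) J·m⁻¹ = N·m·m⁻¹ = kg·m·s⁻²
All reduce to kg·s⁻² except (5), which is kg·m·s⁻².

(5)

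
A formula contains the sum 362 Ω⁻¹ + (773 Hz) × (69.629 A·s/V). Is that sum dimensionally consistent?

Yes

Expand each in SI base units:
  362 Ω⁻¹:  Ω⁻¹ = (V·A⁻¹)⁻¹ = kg⁻¹·m⁻²·s³·A²
  (773 Hz) × (69.629 A·s/V):  [s⁻¹] · [kg⁻¹·m⁻²·s⁴·A²] = kg⁻¹·m⁻²·s³·A²
Both are kg⁻¹·m⁻²·s³·A², so they have the same dimensions and can be added.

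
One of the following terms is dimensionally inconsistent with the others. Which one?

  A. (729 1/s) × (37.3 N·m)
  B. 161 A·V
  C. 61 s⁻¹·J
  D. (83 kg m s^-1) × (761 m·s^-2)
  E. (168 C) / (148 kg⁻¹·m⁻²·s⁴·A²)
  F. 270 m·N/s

Work out the base dimensions of each:
  A. [s⁻¹] · [kg·m²·s⁻²] = kg·m²·s⁻³
  B. V·A = J·C⁻¹·A = kg·m²·s⁻³
  C. J·s⁻¹ = N·m·s⁻¹ = kg·m²·s⁻³
  D. [kg·m·s⁻¹] · [m·s⁻²] = kg·m²·s⁻³
  E. [s·A] / [kg⁻¹·m⁻²·s⁴·A²] = kg·m²·s⁻³·A⁻¹
  F. N·m·s⁻¹ = kg·m·s⁻²·m·s⁻¹ = kg·m²·s⁻³
All reduce to kg·m²·s⁻³ except E., which is kg·m²·s⁻³·A⁻¹.

E.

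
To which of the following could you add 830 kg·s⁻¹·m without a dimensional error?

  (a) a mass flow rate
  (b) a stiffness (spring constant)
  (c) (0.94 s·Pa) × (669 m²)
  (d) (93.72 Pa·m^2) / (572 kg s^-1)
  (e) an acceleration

(c)

Reference: kg·m·s⁻¹.
Each option:
  (a) [mass flow rate] = kg·s⁻¹
  (b) [stiffness (spring constant)] = kg·s⁻²
  (c) [kg·m⁻¹·s⁻¹] · [m²] = kg·m·s⁻¹  ← same
  (d) [kg·m·s⁻²] / [kg·s⁻¹] = m·s⁻¹
  (e) [acceleration] = m·s⁻²
Only (c) matches kg·m·s⁻¹.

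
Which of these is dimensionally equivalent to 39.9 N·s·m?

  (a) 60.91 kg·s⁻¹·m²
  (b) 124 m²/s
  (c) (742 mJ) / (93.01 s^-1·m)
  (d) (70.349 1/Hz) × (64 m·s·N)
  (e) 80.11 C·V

(a)

Reference: N·m·s = kg·m·s⁻²·m·s = kg·m²·s⁻¹.
Each option:
  (a) kg·m²·s⁻¹  ← same
  (b) m²·s⁻¹
  (c) [kg·m²·s⁻²] / [m·s⁻¹] = kg·m·s⁻¹
  (d) [s] · [kg·m²·s⁻¹] = kg·m²
  (e) C·V = s·A·J·C⁻¹ = kg·m²·s⁻²
Only (a) matches kg·m²·s⁻¹.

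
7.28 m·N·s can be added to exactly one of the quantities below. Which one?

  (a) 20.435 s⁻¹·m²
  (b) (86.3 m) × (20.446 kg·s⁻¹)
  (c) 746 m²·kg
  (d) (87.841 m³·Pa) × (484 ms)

(d)

Reference: N·m·s = kg·m·s⁻²·m·s = kg·m²·s⁻¹.
Each option:
  (a) m²·s⁻¹
  (b) [m] · [kg·s⁻¹] = kg·m·s⁻¹
  (c) kg·m²
  (d) [kg·m²·s⁻²] · [s] = kg·m²·s⁻¹  ← same
Only (d) matches kg·m²·s⁻¹.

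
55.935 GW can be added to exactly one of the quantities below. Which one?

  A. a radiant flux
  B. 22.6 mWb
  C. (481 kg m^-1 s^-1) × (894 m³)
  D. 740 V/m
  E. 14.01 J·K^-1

A.

Reference: W = J·s⁻¹ = kg·m²·s⁻³.
Each option:
  A. [radiant flux] = kg·m²·s⁻³  ← same
  B. Wb = V·s = kg·m²·s⁻²·A⁻¹
  C. [kg·m⁻¹·s⁻¹] · [m³] = kg·m²·s⁻¹
  D. V·m⁻¹ = J·C⁻¹·m⁻¹ = kg·m·s⁻³·A⁻¹
  E. J·K⁻¹ = N·m·K⁻¹ = kg·m²·s⁻²·K⁻¹
Only A. matches kg·m²·s⁻³.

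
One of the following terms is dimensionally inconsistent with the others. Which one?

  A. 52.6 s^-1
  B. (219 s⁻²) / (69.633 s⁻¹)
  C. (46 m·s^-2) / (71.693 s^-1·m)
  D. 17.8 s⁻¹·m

D.

In SI base units:
  A. s⁻¹
  B. [s⁻²] / [s⁻¹] = s⁻¹
  C. [m·s⁻²] / [m·s⁻¹] = s⁻¹
  D. m·s⁻¹
All reduce to s⁻¹ except D., which is m·s⁻¹.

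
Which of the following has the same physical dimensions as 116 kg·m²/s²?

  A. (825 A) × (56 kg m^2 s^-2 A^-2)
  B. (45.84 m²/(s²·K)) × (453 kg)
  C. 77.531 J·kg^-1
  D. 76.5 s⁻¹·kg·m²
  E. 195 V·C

Reference: kg·m²·s⁻².
Each option:
  A. [A] · [kg·m²·s⁻²·A⁻²] = kg·m²·s⁻²·A⁻¹
  B. [m²·s⁻²·K⁻¹] · [kg] = kg·m²·s⁻²·K⁻¹
  C. J·kg⁻¹ = N·m·kg⁻¹ = m²·s⁻²
  D. kg·m²·s⁻¹
  E. C·V = s·A·J·C⁻¹ = kg·m²·s⁻²  ← same
Only E. matches kg·m²·s⁻².

E.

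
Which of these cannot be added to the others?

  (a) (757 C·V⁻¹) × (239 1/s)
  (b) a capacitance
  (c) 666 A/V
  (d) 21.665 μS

(b)

Work out the base dimensions of each:
  (a) [kg⁻¹·m⁻²·s⁴·A²] · [s⁻¹] = kg⁻¹·m⁻²·s³·A²
  (b) [capacitance] = kg⁻¹·m⁻²·s⁴·A²
  (c) A·V⁻¹ = A·(J·C⁻¹)⁻¹ = kg⁻¹·m⁻²·s³·A²
  (d) S = Ω⁻¹ = kg⁻¹·m⁻²·s³·A²
All reduce to kg⁻¹·m⁻²·s³·A² except (b), which is kg⁻¹·m⁻²·s⁴·A².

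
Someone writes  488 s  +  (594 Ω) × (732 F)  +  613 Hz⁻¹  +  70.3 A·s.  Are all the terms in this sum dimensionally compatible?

Reduce each to base SI dimensions:
  488 s:  s
  (594 Ω) × (732 F):  [kg·m²·s⁻³·A⁻²] · [kg⁻¹·m⁻²·s⁴·A²] = s
  613 Hz⁻¹:  Hz⁻¹ = (s⁻¹)⁻¹ = s
  70.3 A·s:  A·s = s·A
The terms do not share a single dimension (s vs s·A).

No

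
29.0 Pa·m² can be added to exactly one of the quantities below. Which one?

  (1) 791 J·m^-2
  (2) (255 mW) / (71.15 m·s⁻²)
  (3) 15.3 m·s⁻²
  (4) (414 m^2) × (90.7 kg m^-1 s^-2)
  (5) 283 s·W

Reference: Pa·m² = N·m⁻²·m² = kg·m·s⁻².
Each option:
  (1) J·m⁻² = N·m·m⁻² = kg·s⁻²
  (2) [kg·m²·s⁻³] / [m·s⁻²] = kg·m·s⁻¹
  (3) m·s⁻²
  (4) [m²] · [kg·m⁻¹·s⁻²] = kg·m·s⁻²  ← same
  (5) W·s = J·s⁻¹·s = kg·m²·s⁻²
Only (4) matches kg·m·s⁻².

(4)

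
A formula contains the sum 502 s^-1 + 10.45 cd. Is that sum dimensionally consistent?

Dimensions:
  502 s^-1:  s⁻¹
  10.45 cd:  cd
s⁻¹ ≠ cd, so they cannot be added.

No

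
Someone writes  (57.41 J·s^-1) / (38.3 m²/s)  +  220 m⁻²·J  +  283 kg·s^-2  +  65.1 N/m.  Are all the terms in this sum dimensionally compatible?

Yes

Reduce each to base SI dimensions:
  (57.41 J·s^-1) / (38.3 m²/s):  [kg·m²·s⁻³] / [m²·s⁻¹] = kg·s⁻²
  220 m⁻²·J:  J·m⁻² = N·m·m⁻² = kg·s⁻²
  283 kg·s^-2:  kg·s⁻²
  65.1 N/m:  N·m⁻¹ = kg·m·s⁻²·m⁻¹ = kg·s⁻²
Every term reduces to kg·s⁻².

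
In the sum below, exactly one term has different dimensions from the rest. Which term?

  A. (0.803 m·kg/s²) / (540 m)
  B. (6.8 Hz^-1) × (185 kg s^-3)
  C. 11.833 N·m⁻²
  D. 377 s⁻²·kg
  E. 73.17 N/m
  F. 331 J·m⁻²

Reduce each to base SI dimensions:
  A. [kg·m·s⁻²] / [m] = kg·s⁻²
  B. [s] · [kg·s⁻³] = kg·s⁻²
  C. N·m⁻² = kg·m·s⁻²·m⁻² = kg·m⁻¹·s⁻²
  D. kg·s⁻²
  E. N·m⁻¹ = kg·m·s⁻²·m⁻¹ = kg·s⁻²
  F. J·m⁻² = N·m·m⁻² = kg·s⁻²
All reduce to kg·s⁻² except C., which is kg·m⁻¹·s⁻².

C.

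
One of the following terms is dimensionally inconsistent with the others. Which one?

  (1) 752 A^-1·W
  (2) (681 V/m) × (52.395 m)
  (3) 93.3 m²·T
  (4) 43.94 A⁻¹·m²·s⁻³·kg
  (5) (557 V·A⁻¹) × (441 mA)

(3)

Dimensions:
  (1) W·A⁻¹ = J·s⁻¹·A⁻¹ = kg·m²·s⁻³·A⁻¹
  (2) [kg·m·s⁻³·A⁻¹] · [m] = kg·m²·s⁻³·A⁻¹
  (3) T·m² = Wb·m⁻²·m² = kg·m²·s⁻²·A⁻¹
  (4) kg·m²·s⁻³·A⁻¹
  (5) [kg·m²·s⁻³·A⁻²] · [A] = kg·m²·s⁻³·A⁻¹
All reduce to kg·m²·s⁻³·A⁻¹ except (3), which is kg·m²·s⁻²·A⁻¹.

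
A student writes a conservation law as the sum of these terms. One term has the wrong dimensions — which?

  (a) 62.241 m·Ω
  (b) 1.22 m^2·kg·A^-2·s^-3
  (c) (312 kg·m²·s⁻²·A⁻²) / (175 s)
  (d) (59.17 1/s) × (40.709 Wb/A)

Expand each in SI base units:
  (a) Ω·m = V·A⁻¹·m = kg·m³·s⁻³·A⁻²
  (b) kg·m²·s⁻³·A⁻²
  (c) [kg·m²·s⁻²·A⁻²] / [s] = kg·m²·s⁻³·A⁻²
  (d) [s⁻¹] · [kg·m²·s⁻²·A⁻²] = kg·m²·s⁻³·A⁻²
All reduce to kg·m²·s⁻³·A⁻² except (a), which is kg·m³·s⁻³·A⁻².

(a)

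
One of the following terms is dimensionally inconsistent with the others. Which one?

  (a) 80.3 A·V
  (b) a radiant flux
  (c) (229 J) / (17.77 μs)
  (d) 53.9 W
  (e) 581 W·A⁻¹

Dimensions:
  (a) V·A = J·C⁻¹·A = kg·m²·s⁻³
  (b) [radiant flux] = kg·m²·s⁻³
  (c) [kg·m²·s⁻²] / [s] = kg·m²·s⁻³
  (d) W = J·s⁻¹ = kg·m²·s⁻³
  (e) W·A⁻¹ = J·s⁻¹·A⁻¹ = kg·m²·s⁻³·A⁻¹
All reduce to kg·m²·s⁻³ except (e), which is kg·m²·s⁻³·A⁻¹.

(e)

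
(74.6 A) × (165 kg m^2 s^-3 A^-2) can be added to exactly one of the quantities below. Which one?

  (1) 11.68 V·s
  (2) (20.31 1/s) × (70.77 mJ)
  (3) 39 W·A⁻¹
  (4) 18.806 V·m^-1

Reference: [A] · [kg·m²·s⁻³·A⁻²] = kg·m²·s⁻³·A⁻¹.
Each option:
  (1) V·s = J·C⁻¹·s = kg·m²·s⁻²·A⁻¹
  (2) [s⁻¹] · [kg·m²·s⁻²] = kg·m²·s⁻³
  (3) W·A⁻¹ = J·s⁻¹·A⁻¹ = kg·m²·s⁻³·A⁻¹  ← same
  (4) V·m⁻¹ = J·C⁻¹·m⁻¹ = kg·m·s⁻³·A⁻¹
Only (3) matches kg·m²·s⁻³·A⁻¹.

(3)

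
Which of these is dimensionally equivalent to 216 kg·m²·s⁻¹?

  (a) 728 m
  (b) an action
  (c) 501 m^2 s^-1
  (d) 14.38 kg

(b)

Reference: kg·m²·s⁻¹.
Each option:
  (a) m
  (b) [action] = kg·m²·s⁻¹  ← same
  (c) m²·s⁻¹
  (d) kg
Only (b) matches kg·m²·s⁻¹.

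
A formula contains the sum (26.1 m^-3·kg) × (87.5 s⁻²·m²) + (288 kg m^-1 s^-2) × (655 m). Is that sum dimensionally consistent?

No

Dimensions:
  (26.1 m^-3·kg) × (87.5 s⁻²·m²):  [kg·m⁻³] · [m²·s⁻²] = kg·m⁻¹·s⁻²
  (288 kg m^-1 s^-2) × (655 m):  [kg·m⁻¹·s⁻²] · [m] = kg·s⁻²
kg·m⁻¹·s⁻² ≠ kg·s⁻², so they cannot be added.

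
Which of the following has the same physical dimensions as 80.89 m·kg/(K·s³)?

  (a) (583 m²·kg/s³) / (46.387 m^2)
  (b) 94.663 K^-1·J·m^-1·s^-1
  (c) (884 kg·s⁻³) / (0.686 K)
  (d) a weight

Reference: kg·m·s⁻³·K⁻¹.
Each option:
  (a) [kg·m²·s⁻³] / [m²] = kg·s⁻³
  (b) J·s⁻¹·m⁻¹·K⁻¹ = N·m·s⁻¹·m⁻¹·K⁻¹ = kg·m·s⁻³·K⁻¹  ← same
  (c) [kg·s⁻³] / [K] = kg·s⁻³·K⁻¹
  (d) [weight] = kg·m·s⁻²
Only (b) matches kg·m·s⁻³·K⁻¹.

(b)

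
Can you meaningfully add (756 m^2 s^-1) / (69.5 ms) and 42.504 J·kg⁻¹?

Reduce each to base SI dimensions:
  (756 m^2 s^-1) / (69.5 ms):  [m²·s⁻¹] / [s] = m²·s⁻²
  42.504 J·kg⁻¹:  J·kg⁻¹ = N·m·kg⁻¹ = m²·s⁻²
Both are m²·s⁻², so they have the same dimensions and can be added.

Yes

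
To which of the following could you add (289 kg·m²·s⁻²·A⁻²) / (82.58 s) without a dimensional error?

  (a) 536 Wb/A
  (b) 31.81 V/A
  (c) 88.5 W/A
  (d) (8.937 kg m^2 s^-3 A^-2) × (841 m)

(b)

Reference: [kg·m²·s⁻²·A⁻²] / [s] = kg·m²·s⁻³·A⁻².
Each option:
  (a) Wb·A⁻¹ = V·s·A⁻¹ = kg·m²·s⁻²·A⁻²
  (b) V·A⁻¹ = J·C⁻¹·A⁻¹ = kg·m²·s⁻³·A⁻²  ← same
  (c) W·A⁻¹ = J·s⁻¹·A⁻¹ = kg·m²·s⁻³·A⁻¹
  (d) [kg·m²·s⁻³·A⁻²] · [m] = kg·m³·s⁻³·A⁻²
Only (b) matches kg·m²·s⁻³·A⁻².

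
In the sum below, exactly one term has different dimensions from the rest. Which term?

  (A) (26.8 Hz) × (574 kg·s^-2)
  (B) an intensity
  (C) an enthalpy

In SI base units:
  (A) [s⁻¹] · [kg·s⁻²] = kg·s⁻³
  (B) [intensity] = kg·s⁻³
  (C) [enthalpy] = kg·m²·s⁻²
All reduce to kg·s⁻³ except (C), which is kg·m²·s⁻².

(C)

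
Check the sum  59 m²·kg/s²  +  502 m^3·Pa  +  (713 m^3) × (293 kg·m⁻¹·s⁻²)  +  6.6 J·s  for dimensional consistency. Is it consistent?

No

Dimensions:
  59 m²·kg/s²:  kg·m²·s⁻²
  502 m^3·Pa:  Pa·m³ = N·m⁻²·m³ = kg·m²·s⁻²
  (713 m^3) × (293 kg·m⁻¹·s⁻²):  [m³] · [kg·m⁻¹·s⁻²] = kg·m²·s⁻²
  6.6 J·s:  J·s = N·m·s = kg·m²·s⁻¹
The terms do not share a single dimension (kg·m²·s⁻² vs kg·m²·s⁻¹).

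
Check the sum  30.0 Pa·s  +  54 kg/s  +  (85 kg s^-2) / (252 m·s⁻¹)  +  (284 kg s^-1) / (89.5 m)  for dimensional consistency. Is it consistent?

No

Dimensions:
  30.0 Pa·s:  Pa·s = N·m⁻²·s = kg·m⁻¹·s⁻¹
  54 kg/s:  kg·s⁻¹
  (85 kg s^-2) / (252 m·s⁻¹):  [kg·s⁻²] / [m·s⁻¹] = kg·m⁻¹·s⁻¹
  (284 kg s^-1) / (89.5 m):  [kg·s⁻¹] / [m] = kg·m⁻¹·s⁻¹
The terms do not share a single dimension (kg·m⁻¹·s⁻¹ vs kg·s⁻¹).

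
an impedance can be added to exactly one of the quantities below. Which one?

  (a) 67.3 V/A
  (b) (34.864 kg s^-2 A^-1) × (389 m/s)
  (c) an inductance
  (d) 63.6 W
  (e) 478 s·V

Reference: [impedance] = kg·m²·s⁻³·A⁻².
Each option:
  (a) V·A⁻¹ = J·C⁻¹·A⁻¹ = kg·m²·s⁻³·A⁻²  ← same
  (b) [kg·s⁻²·A⁻¹] · [m·s⁻¹] = kg·m·s⁻³·A⁻¹
  (c) [inductance] = kg·m²·s⁻²·A⁻²
  (d) W = J·s⁻¹ = kg·m²·s⁻³
  (e) V·s = J·C⁻¹·s = kg·m²·s⁻²·A⁻¹
Only (a) matches kg·m²·s⁻³·A⁻².

(a)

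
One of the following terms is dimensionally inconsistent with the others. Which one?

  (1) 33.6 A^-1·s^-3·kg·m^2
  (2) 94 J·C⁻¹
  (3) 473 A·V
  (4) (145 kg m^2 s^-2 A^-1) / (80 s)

Reduce each to base SI dimensions:
  (1) kg·m²·s⁻³·A⁻¹
  (2) J·C⁻¹ = N·m·(s·A)⁻¹ = kg·m²·s⁻³·A⁻¹
  (3) V·A = J·C⁻¹·A = kg·m²·s⁻³
  (4) [kg·m²·s⁻²·A⁻¹] / [s] = kg·m²·s⁻³·A⁻¹
All reduce to kg·m²·s⁻³·A⁻¹ except (3), which is kg·m²·s⁻³.

(3)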